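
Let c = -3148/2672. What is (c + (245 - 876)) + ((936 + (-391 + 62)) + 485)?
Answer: 307161/668 ≈ 459.82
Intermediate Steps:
c = -787/668 (c = -3148*1/2672 = -787/668 ≈ -1.1781)
(c + (245 - 876)) + ((936 + (-391 + 62)) + 485) = (-787/668 + (245 - 876)) + ((936 + (-391 + 62)) + 485) = (-787/668 - 631) + ((936 - 329) + 485) = -422295/668 + (607 + 485) = -422295/668 + 1092 = 307161/668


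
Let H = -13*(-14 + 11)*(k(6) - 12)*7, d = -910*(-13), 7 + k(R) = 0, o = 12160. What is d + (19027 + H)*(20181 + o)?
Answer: 447611270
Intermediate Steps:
k(R) = -7 (k(R) = -7 + 0 = -7)
d = 11830
H = -5187 (H = -13*(-14 + 11)*(-7 - 12)*7 = -(-39)*(-19)*7 = -13*57*7 = -741*7 = -5187)
d + (19027 + H)*(20181 + o) = 11830 + (19027 - 5187)*(20181 + 12160) = 11830 + 13840*32341 = 11830 + 447599440 = 447611270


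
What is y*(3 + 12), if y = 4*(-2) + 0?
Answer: -120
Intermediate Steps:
y = -8 (y = -8 + 0 = -8)
y*(3 + 12) = -8*(3 + 12) = -8*15 = -120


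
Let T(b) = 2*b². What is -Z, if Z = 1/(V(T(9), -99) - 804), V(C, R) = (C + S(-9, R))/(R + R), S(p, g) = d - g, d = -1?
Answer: 99/79726 ≈ 0.0012418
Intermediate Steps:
S(p, g) = -1 - g
V(C, R) = (-1 + C - R)/(2*R) (V(C, R) = (C + (-1 - R))/(R + R) = (-1 + C - R)/((2*R)) = (-1 + C - R)*(1/(2*R)) = (-1 + C - R)/(2*R))
Z = -99/79726 (Z = 1/((½)*(-1 + 2*9² - 1*(-99))/(-99) - 804) = 1/((½)*(-1/99)*(-1 + 2*81 + 99) - 804) = 1/((½)*(-1/99)*(-1 + 162 + 99) - 804) = 1/((½)*(-1/99)*260 - 804) = 1/(-130/99 - 804) = 1/(-79726/99) = -99/79726 ≈ -0.0012418)
-Z = -1*(-99/79726) = 99/79726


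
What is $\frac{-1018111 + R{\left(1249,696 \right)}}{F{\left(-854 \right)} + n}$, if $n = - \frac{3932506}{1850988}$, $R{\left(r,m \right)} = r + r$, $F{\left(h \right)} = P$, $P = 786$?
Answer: $- \frac{939943737822}{725472031} \approx -1295.6$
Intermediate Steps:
$F{\left(h \right)} = 786$
$R{\left(r,m \right)} = 2 r$
$n = - \frac{1966253}{925494}$ ($n = \left(-3932506\right) \frac{1}{1850988} = - \frac{1966253}{925494} \approx -2.1245$)
$\frac{-1018111 + R{\left(1249,696 \right)}}{F{\left(-854 \right)} + n} = \frac{-1018111 + 2 \cdot 1249}{786 - \frac{1966253}{925494}} = \frac{-1018111 + 2498}{\frac{725472031}{925494}} = \left(-1015613\right) \frac{925494}{725472031} = - \frac{939943737822}{725472031}$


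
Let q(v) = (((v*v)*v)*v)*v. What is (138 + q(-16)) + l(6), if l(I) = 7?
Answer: -1048431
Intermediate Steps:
q(v) = v⁵ (q(v) = ((v²*v)*v)*v = (v³*v)*v = v⁴*v = v⁵)
(138 + q(-16)) + l(6) = (138 + (-16)⁵) + 7 = (138 - 1048576) + 7 = -1048438 + 7 = -1048431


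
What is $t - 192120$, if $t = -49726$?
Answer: $-241846$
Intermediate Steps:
$t - 192120 = -49726 - 192120 = -241846$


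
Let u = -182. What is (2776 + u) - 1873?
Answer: 721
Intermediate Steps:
(2776 + u) - 1873 = (2776 - 182) - 1873 = 2594 - 1873 = 721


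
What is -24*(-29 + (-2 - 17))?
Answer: 1152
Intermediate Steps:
-24*(-29 + (-2 - 17)) = -24*(-29 - 19) = -24*(-48) = 1152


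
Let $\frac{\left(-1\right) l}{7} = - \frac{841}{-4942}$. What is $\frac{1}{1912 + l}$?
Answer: $\frac{706}{1349031} \approx 0.00052334$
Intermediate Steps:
$l = - \frac{841}{706}$ ($l = - 7 \left(- \frac{841}{-4942}\right) = - 7 \left(\left(-841\right) \left(- \frac{1}{4942}\right)\right) = \left(-7\right) \frac{841}{4942} = - \frac{841}{706} \approx -1.1912$)
$\frac{1}{1912 + l} = \frac{1}{1912 - \frac{841}{706}} = \frac{1}{\frac{1349031}{706}} = \frac{706}{1349031}$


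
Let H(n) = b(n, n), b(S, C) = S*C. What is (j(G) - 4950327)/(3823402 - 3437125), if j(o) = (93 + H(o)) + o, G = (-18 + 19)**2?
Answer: -4950232/386277 ≈ -12.815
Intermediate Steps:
b(S, C) = C*S
G = 1 (G = 1**2 = 1)
H(n) = n**2 (H(n) = n*n = n**2)
j(o) = 93 + o + o**2 (j(o) = (93 + o**2) + o = 93 + o + o**2)
(j(G) - 4950327)/(3823402 - 3437125) = ((93 + 1 + 1**2) - 4950327)/(3823402 - 3437125) = ((93 + 1 + 1) - 4950327)/386277 = (95 - 4950327)*(1/386277) = -4950232*1/386277 = -4950232/386277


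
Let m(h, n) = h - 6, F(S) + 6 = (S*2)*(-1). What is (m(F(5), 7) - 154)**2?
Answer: 30976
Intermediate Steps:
F(S) = -6 - 2*S (F(S) = -6 + (S*2)*(-1) = -6 + (2*S)*(-1) = -6 - 2*S)
m(h, n) = -6 + h
(m(F(5), 7) - 154)**2 = ((-6 + (-6 - 2*5)) - 154)**2 = ((-6 + (-6 - 10)) - 154)**2 = ((-6 - 16) - 154)**2 = (-22 - 154)**2 = (-176)**2 = 30976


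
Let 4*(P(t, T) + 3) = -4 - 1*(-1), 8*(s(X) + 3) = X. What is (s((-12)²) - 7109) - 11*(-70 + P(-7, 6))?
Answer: -25131/4 ≈ -6282.8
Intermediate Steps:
s(X) = -3 + X/8
P(t, T) = -15/4 (P(t, T) = -3 + (-4 - 1*(-1))/4 = -3 + (-4 + 1)/4 = -3 + (¼)*(-3) = -3 - ¾ = -15/4)
(s((-12)²) - 7109) - 11*(-70 + P(-7, 6)) = ((-3 + (⅛)*(-12)²) - 7109) - 11*(-70 - 15/4) = ((-3 + (⅛)*144) - 7109) - 11*(-295/4) = ((-3 + 18) - 7109) + 3245/4 = (15 - 7109) + 3245/4 = -7094 + 3245/4 = -25131/4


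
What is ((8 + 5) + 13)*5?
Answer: 130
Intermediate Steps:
((8 + 5) + 13)*5 = (13 + 13)*5 = 26*5 = 130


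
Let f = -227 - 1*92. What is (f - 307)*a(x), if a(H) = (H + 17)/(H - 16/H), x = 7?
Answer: -35056/11 ≈ -3186.9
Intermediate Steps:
f = -319 (f = -227 - 92 = -319)
a(H) = (17 + H)/(H - 16/H)
(f - 307)*a(x) = (-319 - 307)*(7*(17 + 7)/(-16 + 7²)) = -4382*24/(-16 + 49) = -4382*24/33 = -626*56/11 = -35056/11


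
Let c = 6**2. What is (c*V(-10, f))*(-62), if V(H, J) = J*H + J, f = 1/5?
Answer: 20088/5 ≈ 4017.6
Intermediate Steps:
c = 36
f = 1/5 (f = 1*(1/5) = 1/5 ≈ 0.20000)
V(H, J) = J + H*J (V(H, J) = H*J + J = J + H*J)
(c*V(-10, f))*(-62) = (36*((1 - 10)/5))*(-62) = (36*((1/5)*(-9)))*(-62) = (36*(-9/5))*(-62) = -324/5*(-62) = 20088/5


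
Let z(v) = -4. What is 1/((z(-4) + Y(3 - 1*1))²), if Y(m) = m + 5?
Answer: ⅑ ≈ 0.11111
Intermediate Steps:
Y(m) = 5 + m
1/((z(-4) + Y(3 - 1*1))²) = 1/((-4 + (5 + (3 - 1*1)))²) = 1/((-4 + (5 + (3 - 1)))²) = 1/((-4 + (5 + 2))²) = 1/((-4 + 7)²) = 1/(3²) = 1/9 = ⅑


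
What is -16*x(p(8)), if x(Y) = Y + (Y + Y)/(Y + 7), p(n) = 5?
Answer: -280/3 ≈ -93.333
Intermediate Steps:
x(Y) = Y + 2*Y/(7 + Y) (x(Y) = Y + (2*Y)/(7 + Y) = Y + 2*Y/(7 + Y))
-16*x(p(8)) = -80*(9 + 5)/(7 + 5) = -80*14/12 = -16*35/6 = -280/3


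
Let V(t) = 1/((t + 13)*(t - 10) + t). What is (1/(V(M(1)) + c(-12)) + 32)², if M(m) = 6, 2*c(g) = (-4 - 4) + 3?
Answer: 7733961/7744 ≈ 998.70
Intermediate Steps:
c(g) = -5/2 (c(g) = ((-4 - 4) + 3)/2 = (-8 + 3)/2 = (½)*(-5) = -5/2)
V(t) = 1/(t + (-10 + t)*(13 + t)) (V(t) = 1/((13 + t)*(-10 + t) + t) = 1/((-10 + t)*(13 + t) + t) = 1/(t + (-10 + t)*(13 + t)))
(1/(V(M(1)) + c(-12)) + 32)² = (1/(1/(-130 + 6² + 4*6) - 5/2) + 32)² = (1/(1/(-130 + 36 + 24) - 5/2) + 32)² = (1/(1/(-70) - 5/2) + 32)² = (1/(-1/70 - 5/2) + 32)² = (1/(-88/35) + 32)² = (-35/88 + 32)² = (2781/88)² = 7733961/7744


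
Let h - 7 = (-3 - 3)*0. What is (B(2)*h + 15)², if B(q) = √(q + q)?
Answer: 841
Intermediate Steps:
B(q) = √2*√q (B(q) = √(2*q) = √2*√q)
h = 7 (h = 7 + (-3 - 3)*0 = 7 - 6*0 = 7 + 0 = 7)
(B(2)*h + 15)² = ((√2*√2)*7 + 15)² = (2*7 + 15)² = (14 + 15)² = 29² = 841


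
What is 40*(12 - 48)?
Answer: -1440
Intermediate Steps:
40*(12 - 48) = 40*(-36) = -1440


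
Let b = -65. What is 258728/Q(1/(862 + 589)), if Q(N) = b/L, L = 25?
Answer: -1293640/13 ≈ -99511.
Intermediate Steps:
Q(N) = -13/5 (Q(N) = -65/25 = -65*1/25 = -13/5)
258728/Q(1/(862 + 589)) = 258728/(-13/5) = 258728*(-5/13) = -1293640/13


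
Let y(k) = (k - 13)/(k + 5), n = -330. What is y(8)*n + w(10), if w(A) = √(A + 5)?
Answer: 1650/13 + √15 ≈ 130.80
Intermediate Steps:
y(k) = (-13 + k)/(5 + k)
w(A) = √(5 + A)
y(8)*n + w(10) = ((-13 + 8)/(5 + 8))*(-330) + √(5 + 10) = (-5/13)*(-330) + √15 = ((1/13)*(-5))*(-330) + √15 = -5/13*(-330) + √15 = 1650/13 + √15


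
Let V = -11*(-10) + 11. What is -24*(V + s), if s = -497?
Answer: 9024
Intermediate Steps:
V = 121 (V = 110 + 11 = 121)
-24*(V + s) = -24*(121 - 497) = -24*(-376) = 9024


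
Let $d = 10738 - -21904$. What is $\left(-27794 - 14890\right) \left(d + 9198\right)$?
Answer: $-1785898560$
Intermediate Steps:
$d = 32642$ ($d = 10738 + 21904 = 32642$)
$\left(-27794 - 14890\right) \left(d + 9198\right) = \left(-27794 - 14890\right) \left(32642 + 9198\right) = \left(-42684\right) 41840 = -1785898560$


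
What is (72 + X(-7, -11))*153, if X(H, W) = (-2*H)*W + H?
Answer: -13617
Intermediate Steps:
X(H, W) = H - 2*H*W (X(H, W) = -2*H*W + H = H - 2*H*W)
(72 + X(-7, -11))*153 = (72 - 7*(1 - 2*(-11)))*153 = (72 - 7*(1 + 22))*153 = (72 - 7*23)*153 = (72 - 161)*153 = -89*153 = -13617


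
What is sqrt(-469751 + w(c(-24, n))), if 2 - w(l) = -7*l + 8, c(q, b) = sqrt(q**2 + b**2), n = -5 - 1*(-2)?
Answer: sqrt(-469757 + 21*sqrt(65)) ≈ 685.26*I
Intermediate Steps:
n = -3 (n = -5 + 2 = -3)
c(q, b) = sqrt(b**2 + q**2)
w(l) = -6 + 7*l (w(l) = 2 - (-7*l + 8) = 2 - (8 - 7*l) = 2 + (-8 + 7*l) = -6 + 7*l)
sqrt(-469751 + w(c(-24, n))) = sqrt(-469751 + (-6 + 7*sqrt((-3)**2 + (-24)**2))) = sqrt(-469751 + (-6 + 7*sqrt(9 + 576))) = sqrt(-469751 + (-6 + 7*sqrt(585))) = sqrt(-469751 + (-6 + 7*(3*sqrt(65)))) = sqrt(-469751 + (-6 + 21*sqrt(65))) = sqrt(-469757 + 21*sqrt(65))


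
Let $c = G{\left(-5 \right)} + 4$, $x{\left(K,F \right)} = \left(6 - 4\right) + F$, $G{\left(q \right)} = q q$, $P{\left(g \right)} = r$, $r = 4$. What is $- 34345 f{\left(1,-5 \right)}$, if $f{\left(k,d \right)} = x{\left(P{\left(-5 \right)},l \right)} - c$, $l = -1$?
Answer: $961660$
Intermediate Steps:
$P{\left(g \right)} = 4$
$G{\left(q \right)} = q^{2}$
$x{\left(K,F \right)} = 2 + F$
$c = 29$ ($c = \left(-5\right)^{2} + 4 = 25 + 4 = 29$)
$f{\left(k,d \right)} = -28$ ($f{\left(k,d \right)} = \left(2 - 1\right) - 29 = 1 - 29 = -28$)
$- 34345 f{\left(1,-5 \right)} = \left(-34345\right) \left(-28\right) = 961660$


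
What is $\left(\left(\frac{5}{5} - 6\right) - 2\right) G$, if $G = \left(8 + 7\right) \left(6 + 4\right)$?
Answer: $-1050$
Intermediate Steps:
$G = 150$ ($G = 15 \cdot 10 = 150$)
$\left(\left(\frac{5}{5} - 6\right) - 2\right) G = \left(\left(\frac{5}{5} - 6\right) - 2\right) 150 = \left(\left(5 \cdot \frac{1}{5} - 6\right) - 2\right) 150 = \left(\left(1 - 6\right) - 2\right) 150 = \left(-5 - 2\right) 150 = \left(-7\right) 150 = -1050$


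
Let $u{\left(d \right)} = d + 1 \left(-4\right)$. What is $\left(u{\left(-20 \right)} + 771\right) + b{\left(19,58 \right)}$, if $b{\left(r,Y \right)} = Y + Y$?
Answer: $863$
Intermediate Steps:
$u{\left(d \right)} = -4 + d$ ($u{\left(d \right)} = d - 4 = -4 + d$)
$b{\left(r,Y \right)} = 2 Y$
$\left(u{\left(-20 \right)} + 771\right) + b{\left(19,58 \right)} = \left(\left(-4 - 20\right) + 771\right) + 2 \cdot 58 = \left(-24 + 771\right) + 116 = 747 + 116 = 863$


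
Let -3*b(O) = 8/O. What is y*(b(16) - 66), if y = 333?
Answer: -44067/2 ≈ -22034.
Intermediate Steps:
b(O) = -8/(3*O)
y*(b(16) - 66) = 333*(-8/3/16 - 66) = 333*(-8/3*1/16 - 66) = 333*(-1/6 - 66) = 333*(-397/6) = -44067/2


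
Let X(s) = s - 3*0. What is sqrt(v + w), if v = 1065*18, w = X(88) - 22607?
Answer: I*sqrt(3349) ≈ 57.871*I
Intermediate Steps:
X(s) = s (X(s) = s + 0 = s)
w = -22519 (w = 88 - 22607 = -22519)
v = 19170
sqrt(v + w) = sqrt(19170 - 22519) = sqrt(-3349) = I*sqrt(3349)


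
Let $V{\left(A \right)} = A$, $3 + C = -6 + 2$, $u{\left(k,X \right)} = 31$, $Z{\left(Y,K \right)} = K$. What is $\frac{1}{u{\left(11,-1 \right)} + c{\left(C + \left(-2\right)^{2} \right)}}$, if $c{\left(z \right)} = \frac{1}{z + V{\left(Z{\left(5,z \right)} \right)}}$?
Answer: $\frac{6}{185} \approx 0.032432$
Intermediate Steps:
$C = -7$ ($C = -3 + \left(-6 + 2\right) = -3 - 4 = -7$)
$c{\left(z \right)} = \frac{1}{2 z}$ ($c{\left(z \right)} = \frac{1}{z + z} = \frac{1}{2 z}$)
$\frac{1}{u{\left(11,-1 \right)} + c{\left(C + \left(-2\right)^{2} \right)}} = \frac{1}{31 + \frac{1}{2 \left(-7 + \left(-2\right)^{2}\right)}} = \frac{1}{31 + \frac{1}{2 \left(-7 + 4\right)}} = \frac{1}{31 + \frac{1}{2 \left(-3\right)}} = \frac{1}{31 + \frac{1}{2} \left(- \frac{1}{3}\right)} = \frac{1}{31 - \frac{1}{6}} = \frac{1}{\frac{185}{6}} = \frac{6}{185}$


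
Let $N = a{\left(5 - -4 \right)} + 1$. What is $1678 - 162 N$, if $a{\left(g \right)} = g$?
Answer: $58$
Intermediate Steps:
$N = 10$ ($N = \left(5 - -4\right) + 1 = \left(5 + 4\right) + 1 = 9 + 1 = 10$)
$1678 - 162 N = 1678 - 1620 = 58$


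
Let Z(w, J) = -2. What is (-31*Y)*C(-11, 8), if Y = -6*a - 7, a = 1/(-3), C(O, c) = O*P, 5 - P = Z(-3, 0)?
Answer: -11935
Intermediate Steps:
P = 7 (P = 5 - 1*(-2) = 5 + 2 = 7)
C(O, c) = 7*O (C(O, c) = O*7 = 7*O)
a = -⅓ ≈ -0.33333
Y = -5 (Y = -6*(-⅓) - 7 = 2 - 7 = -5)
(-31*Y)*C(-11, 8) = (-31*(-5))*(7*(-11)) = 155*(-77) = -11935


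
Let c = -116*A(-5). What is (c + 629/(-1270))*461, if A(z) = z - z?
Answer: -289969/1270 ≈ -228.32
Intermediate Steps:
A(z) = 0
c = 0 (c = -116*0 = 0)
(c + 629/(-1270))*461 = (0 + 629/(-1270))*461 = (0 + 629*(-1/1270))*461 = (0 - 629/1270)*461 = -629/1270*461 = -289969/1270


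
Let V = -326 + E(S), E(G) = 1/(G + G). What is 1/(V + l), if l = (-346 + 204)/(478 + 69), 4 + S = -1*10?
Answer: -15316/4997539 ≈ -0.0030647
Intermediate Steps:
S = -14 (S = -4 - 1*10 = -4 - 10 = -14)
E(G) = 1/(2*G)
V = -9129/28 (V = -326 + (1/2)/(-14) = -326 + (1/2)*(-1/14) = -326 - 1/28 = -9129/28 ≈ -326.04)
l = -142/547 ≈ -0.25960
1/(V + l) = 1/(-9129/28 - 142/547) = 1/(-4997539/15316) = -15316/4997539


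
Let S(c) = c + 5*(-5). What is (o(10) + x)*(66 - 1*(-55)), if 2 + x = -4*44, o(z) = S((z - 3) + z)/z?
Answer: -108174/5 ≈ -21635.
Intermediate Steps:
S(c) = -25 + c (S(c) = c - 25 = -25 + c)
o(z) = (-28 + 2*z)/z (o(z) = (-25 + ((z - 3) + z))/z = (-25 + ((-3 + z) + z))/z = (-25 + (-3 + 2*z))/z = (-28 + 2*z)/z)
x = -178 (x = -2 - 4*44 = -2 - 176 = -178)
(o(10) + x)*(66 - 1*(-55)) = ((2 - 28/10) - 178)*(66 - 1*(-55)) = ((2 - 28*1/10) - 178)*(66 + 55) = ((2 - 14/5) - 178)*121 = (-4/5 - 178)*121 = -894/5*121 = -108174/5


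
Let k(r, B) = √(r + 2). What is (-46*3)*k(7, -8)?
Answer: -414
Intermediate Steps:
k(r, B) = √(2 + r)
(-46*3)*k(7, -8) = (-46*3)*√(2 + 7) = -138*√9 = -138*3 = -414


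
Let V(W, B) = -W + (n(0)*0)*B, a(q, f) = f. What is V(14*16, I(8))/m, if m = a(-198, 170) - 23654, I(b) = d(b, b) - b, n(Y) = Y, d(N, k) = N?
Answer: 56/5871 ≈ 0.0095384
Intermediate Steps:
I(b) = 0 (I(b) = b - b = 0)
V(W, B) = -W (V(W, B) = -W + (0*0)*B = -W + 0*B = -W + 0 = -W)
m = -23484 (m = 170 - 23654 = -23484)
V(14*16, I(8))/m = -14*16/(-23484) = -1*224*(-1/23484) = -224*(-1/23484) = 56/5871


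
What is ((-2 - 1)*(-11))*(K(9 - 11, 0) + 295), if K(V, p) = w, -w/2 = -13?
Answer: 10593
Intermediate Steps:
w = 26 (w = -2*(-13) = 26)
K(V, p) = 26
((-2 - 1)*(-11))*(K(9 - 11, 0) + 295) = ((-2 - 1)*(-11))*(26 + 295) = -3*(-11)*321 = 33*321 = 10593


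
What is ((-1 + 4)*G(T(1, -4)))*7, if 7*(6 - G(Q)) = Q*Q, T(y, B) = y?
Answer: 123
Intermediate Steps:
G(Q) = 6 - Q²/7 (G(Q) = 6 - Q*Q/7 = 6 - Q²/7)
((-1 + 4)*G(T(1, -4)))*7 = ((-1 + 4)*(6 - ⅐*1²))*7 = (3*(6 - ⅐*1))*7 = (3*(6 - ⅐))*7 = (3*(41/7))*7 = (123/7)*7 = 123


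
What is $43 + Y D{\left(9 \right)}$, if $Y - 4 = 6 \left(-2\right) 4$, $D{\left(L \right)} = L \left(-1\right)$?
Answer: $439$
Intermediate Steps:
$D{\left(L \right)} = - L$
$Y = -44$ ($Y = 4 + 6 \left(-2\right) 4 = 4 - 48 = -44$)
$43 + Y D{\left(9 \right)} = 43 - 44 \left(\left(-1\right) 9\right) = 43 - -396 = 43 + 396 = 439$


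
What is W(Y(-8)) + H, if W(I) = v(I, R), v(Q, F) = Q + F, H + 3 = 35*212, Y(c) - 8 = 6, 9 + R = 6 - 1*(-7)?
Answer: 7435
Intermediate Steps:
R = 4 (R = -9 + (6 - 1*(-7)) = -9 + (6 + 7) = -9 + 13 = 4)
Y(c) = 14 (Y(c) = 8 + 6 = 14)
H = 7417 (H = -3 + 35*212 = -3 + 7420 = 7417)
v(Q, F) = F + Q
W(I) = 4 + I
W(Y(-8)) + H = (4 + 14) + 7417 = 18 + 7417 = 7435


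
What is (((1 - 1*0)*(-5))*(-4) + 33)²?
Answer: 2809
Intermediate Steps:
(((1 - 1*0)*(-5))*(-4) + 33)² = (((1 + 0)*(-5))*(-4) + 33)² = ((1*(-5))*(-4) + 33)² = (-5*(-4) + 33)² = (20 + 33)² = 53² = 2809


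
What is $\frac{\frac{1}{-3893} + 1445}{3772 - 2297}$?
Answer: $\frac{5625384}{5742175} \approx 0.97966$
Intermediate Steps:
$\frac{\frac{1}{-3893} + 1445}{3772 - 2297} = \frac{- \frac{1}{3893} + 1445}{1475} = \frac{5625384}{3893} \cdot \frac{1}{1475} = \frac{5625384}{5742175}$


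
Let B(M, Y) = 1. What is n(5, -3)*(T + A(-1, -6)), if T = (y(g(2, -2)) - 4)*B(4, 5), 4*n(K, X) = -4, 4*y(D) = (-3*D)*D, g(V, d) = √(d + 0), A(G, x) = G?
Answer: 7/2 ≈ 3.5000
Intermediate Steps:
g(V, d) = √d
y(D) = -3*D²/4 (y(D) = ((-3*D)*D)/4 = (-3*D²)/4 = -3*D²/4)
n(K, X) = -1 (n(K, X) = (¼)*(-4) = -1)
T = -5/2 (T = (-3*(√(-2))²/4 - 4)*1 = (-3*(I*√2)²/4 - 4)*1 = (-¾*(-2) - 4)*1 = (3/2 - 4)*1 = -5/2*1 = -5/2 ≈ -2.5000)
n(5, -3)*(T + A(-1, -6)) = -(-5/2 - 1) = -1*(-7/2) = 7/2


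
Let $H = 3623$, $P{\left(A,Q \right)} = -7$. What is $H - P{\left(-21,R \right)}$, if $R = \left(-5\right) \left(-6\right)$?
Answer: $3630$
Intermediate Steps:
$R = 30$
$H - P{\left(-21,R \right)} = 3623 - -7 = 3623 + 7 = 3630$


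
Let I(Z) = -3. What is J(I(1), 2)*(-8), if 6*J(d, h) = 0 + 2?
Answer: -8/3 ≈ -2.6667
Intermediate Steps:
J(d, h) = ⅓ (J(d, h) = (0 + 2)/6 = (⅙)*2 = ⅓)
J(I(1), 2)*(-8) = (⅓)*(-8) = -8/3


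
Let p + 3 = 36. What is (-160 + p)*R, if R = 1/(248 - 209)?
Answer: -127/39 ≈ -3.2564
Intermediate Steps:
p = 33 (p = -3 + 36 = 33)
R = 1/39 ≈ 0.025641
(-160 + p)*R = (-160 + 33)*(1/39) = -127*1/39 = -127/39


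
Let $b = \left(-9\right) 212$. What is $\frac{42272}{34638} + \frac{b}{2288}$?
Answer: $\frac{3828629}{9906468} \approx 0.38648$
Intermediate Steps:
$b = -1908$
$\frac{42272}{34638} + \frac{b}{2288} = \frac{42272}{34638} - \frac{1908}{2288} = 42272 \cdot \frac{1}{34638} - \frac{477}{572} = \frac{21136}{17319} - \frac{477}{572} = \frac{3828629}{9906468}$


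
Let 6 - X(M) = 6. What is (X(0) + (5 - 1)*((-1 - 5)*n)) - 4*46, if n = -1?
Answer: -160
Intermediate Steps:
X(M) = 0 (X(M) = 6 - 1*6 = 6 - 6 = 0)
(X(0) + (5 - 1)*((-1 - 5)*n)) - 4*46 = (0 + (5 - 1)*((-1 - 5)*(-1))) - 4*46 = (0 + 4*(-6*(-1))) - 184 = (0 + 4*6) - 184 = (0 + 24) - 184 = 24 - 184 = -160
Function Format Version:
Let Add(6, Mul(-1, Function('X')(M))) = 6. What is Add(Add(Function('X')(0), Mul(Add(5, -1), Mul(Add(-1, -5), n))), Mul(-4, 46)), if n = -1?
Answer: -160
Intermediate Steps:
Function('X')(M) = 0 (Function('X')(M) = Add(6, Mul(-1, 6)) = Add(6, -6) = 0)
Add(Add(Function('X')(0), Mul(Add(5, -1), Mul(Add(-1, -5), n))), Mul(-4, 46)) = Add(Add(0, Mul(Add(5, -1), Mul(Add(-1, -5), -1))), Mul(-4, 46)) = Add(Add(0, Mul(4, Mul(-6, -1))), -184) = Add(Add(0, Mul(4, 6)), -184) = Add(Add(0, 24), -184) = Add(24, -184) = -160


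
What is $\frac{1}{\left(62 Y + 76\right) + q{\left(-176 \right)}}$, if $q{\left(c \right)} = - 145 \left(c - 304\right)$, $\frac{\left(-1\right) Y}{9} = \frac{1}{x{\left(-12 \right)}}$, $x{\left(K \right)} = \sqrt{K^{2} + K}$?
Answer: $\frac{766436}{53402168789} + \frac{93 \sqrt{33}}{53402168789} \approx 1.4362 \cdot 10^{-5}$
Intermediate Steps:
$x{\left(K \right)} = \sqrt{K + K^{2}}$
$Y = - \frac{3 \sqrt{33}}{22}$ ($Y = - \frac{9}{\sqrt{- 12 \left(1 - 12\right)}} = - \frac{9}{\sqrt{\left(-12\right) \left(-11\right)}} = - \frac{9}{\sqrt{132}} = - \frac{9}{2 \sqrt{33}} = - 9 \frac{\sqrt{33}}{66} = - \frac{3 \sqrt{33}}{22} \approx -0.78335$)
$q{\left(c \right)} = 44080 - 145 c$ ($q{\left(c \right)} = - 145 \left(-304 + c\right) = 44080 - 145 c$)
$\frac{1}{\left(62 Y + 76\right) + q{\left(-176 \right)}} = \frac{1}{\left(62 \left(- \frac{3 \sqrt{33}}{22}\right) + 76\right) + \left(44080 - -25520\right)} = \frac{1}{\left(- \frac{93 \sqrt{33}}{11} + 76\right) + \left(44080 + 25520\right)} = \frac{1}{\left(76 - \frac{93 \sqrt{33}}{11}\right) + 69600} = \frac{1}{69676 - \frac{93 \sqrt{33}}{11}}$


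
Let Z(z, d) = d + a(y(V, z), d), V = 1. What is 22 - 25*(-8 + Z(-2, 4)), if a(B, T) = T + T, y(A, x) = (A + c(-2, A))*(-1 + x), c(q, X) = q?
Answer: -78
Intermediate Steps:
y(A, x) = (-1 + x)*(-2 + A) (y(A, x) = (A - 2)*(-1 + x) = (-2 + A)*(-1 + x) = (-1 + x)*(-2 + A))
a(B, T) = 2*T
Z(z, d) = 3*d (Z(z, d) = d + 2*d = 3*d)
22 - 25*(-8 + Z(-2, 4)) = 22 - 25*(-8 + 3*4) = 22 - 25*(-8 + 12) = 22 - 25*4 = 22 - 100 = -78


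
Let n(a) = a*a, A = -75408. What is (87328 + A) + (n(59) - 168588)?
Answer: -153187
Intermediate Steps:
n(a) = a²
(87328 + A) + (n(59) - 168588) = (87328 - 75408) + (59² - 168588) = 11920 + (3481 - 168588) = 11920 - 165107 = -153187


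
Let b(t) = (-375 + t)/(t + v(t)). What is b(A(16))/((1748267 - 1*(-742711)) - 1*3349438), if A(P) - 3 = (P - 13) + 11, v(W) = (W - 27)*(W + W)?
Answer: -179/138641290 ≈ -1.2911e-6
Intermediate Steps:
v(W) = 2*W*(-27 + W) (v(W) = (-27 + W)*(2*W) = 2*W*(-27 + W))
A(P) = 1 + P (A(P) = 3 + ((P - 13) + 11) = 3 + ((-13 + P) + 11) = 3 + (-2 + P) = 1 + P)
b(t) = (-375 + t)/(t + 2*t*(-27 + t))
b(A(16))/((1748267 - 1*(-742711)) - 1*3349438) = ((-375 + (1 + 16))/((1 + 16)*(-53 + 2*(1 + 16))))/((1748267 - 1*(-742711)) - 1*3349438) = ((-375 + 17)/(17*(-53 + 2*17)))/((1748267 + 742711) - 3349438) = ((1/17)*(-358)/(-53 + 34))/(2490978 - 3349438) = ((1/17)*(-358)/(-19))/(-858460) = ((1/17)*(-1/19)*(-358))*(-1/858460) = (358/323)*(-1/858460) = -179/138641290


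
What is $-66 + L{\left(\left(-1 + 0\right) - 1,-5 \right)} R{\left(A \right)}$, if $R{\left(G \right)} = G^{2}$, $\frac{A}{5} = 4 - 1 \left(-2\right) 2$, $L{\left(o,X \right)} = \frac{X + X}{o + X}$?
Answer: $\frac{15538}{7} \approx 2219.7$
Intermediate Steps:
$L{\left(o,X \right)} = \frac{2 X}{X + o}$
$A = 40$ ($A = 5 \left(4 - 1 \left(-2\right) 2\right) = 5 \left(4 - \left(-2\right) 2\right) = 5 \left(4 - -4\right) = 5 \left(4 + 4\right) = 5 \cdot 8 = 40$)
$-66 + L{\left(\left(-1 + 0\right) - 1,-5 \right)} R{\left(A \right)} = -66 + 2 \left(-5\right) \frac{1}{-5 + \left(\left(-1 + 0\right) - 1\right)} 40^{2} = -66 + 2 \left(-5\right) \frac{1}{-5 - 2} \cdot 1600 = -66 + 2 \left(-5\right) \frac{1}{-7} \cdot 1600 = -66 + 2 \left(-5\right) \left(- \frac{1}{7}\right) 1600 = -66 + \frac{10}{7} \cdot 1600 = -66 + \frac{16000}{7} = \frac{15538}{7}$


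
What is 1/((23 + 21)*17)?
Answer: 1/748 ≈ 0.0013369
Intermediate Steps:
1/((23 + 21)*17) = 1/(44*17) = 1/748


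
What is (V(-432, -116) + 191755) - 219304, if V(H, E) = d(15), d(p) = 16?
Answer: -27533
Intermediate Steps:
V(H, E) = 16
(V(-432, -116) + 191755) - 219304 = (16 + 191755) - 219304 = 191771 - 219304 = -27533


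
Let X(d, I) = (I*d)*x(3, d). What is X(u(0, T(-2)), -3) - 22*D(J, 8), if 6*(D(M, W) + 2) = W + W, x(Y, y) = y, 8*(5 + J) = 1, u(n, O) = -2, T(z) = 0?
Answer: -80/3 ≈ -26.667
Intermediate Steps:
J = -39/8 (J = -5 + (⅛)*1 = -5 + ⅛ = -39/8 ≈ -4.8750)
X(d, I) = I*d² (X(d, I) = (I*d)*d = I*d²)
D(M, W) = -2 + W/3 (D(M, W) = -2 + (W + W)/6 = -2 + (2*W)/6 = -2 + W/3)
X(u(0, T(-2)), -3) - 22*D(J, 8) = -3*(-2)² - 22*(-2 + (⅓)*8) = -3*4 - 22*(-2 + 8/3) = -12 - 22*⅔ = -12 - 44/3 = -80/3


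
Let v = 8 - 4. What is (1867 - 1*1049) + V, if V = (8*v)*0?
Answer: 818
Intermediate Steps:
v = 4
V = 0 (V = (8*4)*0 = 32*0 = 0)
(1867 - 1*1049) + V = (1867 - 1*1049) + 0 = (1867 - 1049) + 0 = 818 + 0 = 818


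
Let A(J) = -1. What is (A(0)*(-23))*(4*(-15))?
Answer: -1380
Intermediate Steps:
(A(0)*(-23))*(4*(-15)) = (-1*(-23))*(4*(-15)) = 23*(-60) = -1380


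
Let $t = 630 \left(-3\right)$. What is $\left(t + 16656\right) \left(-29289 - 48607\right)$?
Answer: $-1150212336$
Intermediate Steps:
$t = -1890$
$\left(t + 16656\right) \left(-29289 - 48607\right) = \left(-1890 + 16656\right) \left(-29289 - 48607\right) = 14766 \left(-77896\right) = -1150212336$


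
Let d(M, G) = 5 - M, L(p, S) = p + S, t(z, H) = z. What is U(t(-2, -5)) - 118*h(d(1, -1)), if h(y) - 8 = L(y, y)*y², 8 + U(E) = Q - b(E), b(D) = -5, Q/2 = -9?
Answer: -16069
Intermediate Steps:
Q = -18 (Q = 2*(-9) = -18)
L(p, S) = S + p
U(E) = -21 (U(E) = -8 + (-18 - 1*(-5)) = -8 + (-18 + 5) = -8 - 13 = -21)
h(y) = 8 + 2*y³ (h(y) = 8 + (y + y)*y² = 8 + (2*y)*y² = 8 + 2*y³)
U(t(-2, -5)) - 118*h(d(1, -1)) = -21 - 118*(8 + 2*(5 - 1*1)³) = -21 - 118*(8 + 2*(5 - 1)³) = -21 - 118*(8 + 2*4³) = -21 - 118*(8 + 2*64) = -21 - 118*(8 + 128) = -21 - 118*136 = -21 - 16048 = -16069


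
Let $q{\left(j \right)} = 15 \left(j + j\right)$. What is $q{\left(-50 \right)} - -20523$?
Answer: $19023$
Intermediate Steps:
$q{\left(j \right)} = 30 j$ ($q{\left(j \right)} = 15 \cdot 2 j = 30 j$)
$q{\left(-50 \right)} - -20523 = 30 \left(-50\right) - -20523 = -1500 + 20523 = 19023$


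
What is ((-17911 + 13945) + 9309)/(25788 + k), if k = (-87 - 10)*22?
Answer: 5343/23654 ≈ 0.22588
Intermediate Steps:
k = -2134 (k = -97*22 = -2134)
((-17911 + 13945) + 9309)/(25788 + k) = ((-17911 + 13945) + 9309)/(25788 - 2134) = (-3966 + 9309)/23654 = 5343*(1/23654) = 5343/23654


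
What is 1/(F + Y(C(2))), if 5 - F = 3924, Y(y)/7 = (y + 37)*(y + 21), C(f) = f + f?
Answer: 1/3256 ≈ 0.00030713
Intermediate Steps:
C(f) = 2*f
Y(y) = 7*(21 + y)*(37 + y) (Y(y) = 7*((y + 37)*(y + 21)) = 7*((37 + y)*(21 + y)) = 7*((21 + y)*(37 + y)) = 7*(21 + y)*(37 + y))
F = -3919 (F = 5 - 1*3924 = 5 - 3924 = -3919)
1/(F + Y(C(2))) = 1/(-3919 + (5439 + 7*(2*2)**2 + 406*(2*2))) = 1/(-3919 + (5439 + 7*4**2 + 406*4)) = 1/(-3919 + (5439 + 7*16 + 1624)) = 1/(-3919 + (5439 + 112 + 1624)) = 1/(-3919 + 7175) = 1/3256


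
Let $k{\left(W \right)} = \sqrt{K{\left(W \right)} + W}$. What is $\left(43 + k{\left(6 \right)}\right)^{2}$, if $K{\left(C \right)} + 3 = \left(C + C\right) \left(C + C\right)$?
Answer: $1996 + 602 \sqrt{3} \approx 3038.7$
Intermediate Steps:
$K{\left(C \right)} = -3 + 4 C^{2}$ ($K{\left(C \right)} = -3 + \left(C + C\right) \left(C + C\right) = -3 + 2 C 2 C = -3 + 4 C^{2}$)
$k{\left(W \right)} = \sqrt{-3 + W + 4 W^{2}}$ ($k{\left(W \right)} = \sqrt{\left(-3 + 4 W^{2}\right) + W} = \sqrt{-3 + W + 4 W^{2}}$)
$\left(43 + k{\left(6 \right)}\right)^{2} = \left(43 + \sqrt{-3 + 6 + 4 \cdot 6^{2}}\right)^{2} = \left(43 + \sqrt{-3 + 6 + 4 \cdot 36}\right)^{2} = \left(43 + \sqrt{-3 + 6 + 144}\right)^{2} = \left(43 + \sqrt{147}\right)^{2} = \left(43 + 7 \sqrt{3}\right)^{2}$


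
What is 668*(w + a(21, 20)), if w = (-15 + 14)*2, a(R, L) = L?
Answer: 12024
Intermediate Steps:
w = -2 (w = -1*2 = -2)
668*(w + a(21, 20)) = 668*(-2 + 20) = 668*18 = 12024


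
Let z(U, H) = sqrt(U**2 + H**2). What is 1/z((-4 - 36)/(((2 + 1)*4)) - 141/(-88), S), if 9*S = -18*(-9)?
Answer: 264*sqrt(22790353)/22790353 ≈ 0.055300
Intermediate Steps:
S = 18 (S = (-18*(-9))/9 = (1/9)*162 = 18)
z(U, H) = sqrt(H**2 + U**2)
1/z((-4 - 36)/(((2 + 1)*4)) - 141/(-88), S) = 1/(sqrt(18**2 + ((-4 - 36)/(((2 + 1)*4)) - 141/(-88))**2)) = 1/(sqrt(324 + (-40/(3*4) - 141*(-1/88))**2)) = 1/(sqrt(324 + (-40/12 + 141/88)**2)) = 1/(sqrt(324 + (-40*1/12 + 141/88)**2)) = 1/(sqrt(324 + (-10/3 + 141/88)**2)) = 1/(sqrt(324 + (-457/264)**2)) = 1/(sqrt(324 + 208849/69696)) = 1/(sqrt(22790353/69696)) = 1/(sqrt(22790353)/264) = 264*sqrt(22790353)/22790353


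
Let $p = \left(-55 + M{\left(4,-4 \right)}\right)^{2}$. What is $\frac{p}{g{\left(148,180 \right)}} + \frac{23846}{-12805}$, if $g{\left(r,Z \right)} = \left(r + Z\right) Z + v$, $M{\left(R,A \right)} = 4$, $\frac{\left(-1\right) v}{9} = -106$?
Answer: $- \frac{155256791}{85358130} \approx -1.8189$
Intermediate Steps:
$v = 954$ ($v = \left(-9\right) \left(-106\right) = 954$)
$p = 2601$ ($p = \left(-55 + 4\right)^{2} = \left(-51\right)^{2} = 2601$)
$g{\left(r,Z \right)} = 954 + Z \left(Z + r\right)$ ($g{\left(r,Z \right)} = \left(r + Z\right) Z + 954 = \left(Z + r\right) Z + 954 = Z \left(Z + r\right) + 954 = 954 + Z \left(Z + r\right)$)
$\frac{p}{g{\left(148,180 \right)}} + \frac{23846}{-12805} = \frac{2601}{954 + 180^{2} + 180 \cdot 148} + \frac{23846}{-12805} = \frac{2601}{954 + 32400 + 26640} + 23846 \left(- \frac{1}{12805}\right) = \frac{2601}{59994} - \frac{23846}{12805} = 2601 \cdot \frac{1}{59994} - \frac{23846}{12805} = \frac{289}{6666} - \frac{23846}{12805} = - \frac{155256791}{85358130}$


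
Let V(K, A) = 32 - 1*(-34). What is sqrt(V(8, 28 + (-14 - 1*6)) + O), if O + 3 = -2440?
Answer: I*sqrt(2377) ≈ 48.755*I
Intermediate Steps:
O = -2443 (O = -3 - 2440 = -2443)
V(K, A) = 66 (V(K, A) = 32 + 34 = 66)
sqrt(V(8, 28 + (-14 - 1*6)) + O) = sqrt(66 - 2443) = sqrt(-2377) = I*sqrt(2377)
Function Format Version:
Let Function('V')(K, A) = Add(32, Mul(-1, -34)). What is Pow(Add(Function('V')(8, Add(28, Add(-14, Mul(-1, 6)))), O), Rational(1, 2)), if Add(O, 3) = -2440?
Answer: Mul(I, Pow(2377, Rational(1, 2))) ≈ Mul(48.755, I)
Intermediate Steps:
O = -2443 (O = Add(-3, -2440) = -2443)
Function('V')(K, A) = 66 (Function('V')(K, A) = Add(32, 34) = 66)
Pow(Add(Function('V')(8, Add(28, Add(-14, Mul(-1, 6)))), O), Rational(1, 2)) = Pow(Add(66, -2443), Rational(1, 2)) = Pow(-2377, Rational(1, 2)) = Mul(I, Pow(2377, Rational(1, 2)))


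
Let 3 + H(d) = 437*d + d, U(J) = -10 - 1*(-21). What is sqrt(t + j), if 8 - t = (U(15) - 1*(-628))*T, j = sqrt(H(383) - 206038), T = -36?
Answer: sqrt(23012 + I*sqrt(38287)) ≈ 151.7 + 0.6449*I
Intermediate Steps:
U(J) = 11 (U(J) = -10 + 21 = 11)
H(d) = -3 + 438*d (H(d) = -3 + (437*d + d) = -3 + 438*d)
j = I*sqrt(38287) (j = sqrt((-3 + 438*383) - 206038) = sqrt((-3 + 167754) - 206038) = sqrt(167751 - 206038) = sqrt(-38287) = I*sqrt(38287) ≈ 195.67*I)
t = 23012 (t = 8 - (11 - 1*(-628))*(-36) = 8 - (11 + 628)*(-36) = 8 - 639*(-36) = 8 - 1*(-23004) = 8 + 23004 = 23012)
sqrt(t + j) = sqrt(23012 + I*sqrt(38287))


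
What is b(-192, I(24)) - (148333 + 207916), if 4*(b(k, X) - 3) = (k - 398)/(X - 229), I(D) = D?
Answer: -29212113/82 ≈ -3.5625e+5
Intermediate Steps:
b(k, X) = 3 + (-398 + k)/(4*(-229 + X)) (b(k, X) = 3 + ((k - 398)/(X - 229))/4 = 3 + ((-398 + k)/(-229 + X))/4 = 3 + (-398 + k)/(4*(-229 + X)))
b(-192, I(24)) - (148333 + 207916) = (-3146 - 192 + 12*24)/(4*(-229 + 24)) - (148333 + 207916) = (1/4)*(-3146 - 192 + 288)/(-205) - 1*356249 = (1/4)*(-1/205)*(-3050) - 356249 = 305/82 - 356249 = -29212113/82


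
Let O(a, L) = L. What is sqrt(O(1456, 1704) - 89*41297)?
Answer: I*sqrt(3673729) ≈ 1916.7*I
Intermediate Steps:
sqrt(O(1456, 1704) - 89*41297) = sqrt(1704 - 89*41297) = sqrt(1704 - 3675433) = sqrt(-3673729) = I*sqrt(3673729)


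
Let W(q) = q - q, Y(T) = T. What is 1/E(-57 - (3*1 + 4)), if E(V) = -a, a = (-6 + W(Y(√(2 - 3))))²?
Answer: -1/36 ≈ -0.027778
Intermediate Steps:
W(q) = 0
a = 36 (a = (-6 + 0)² = (-6)² = 36)
E(V) = -36 (E(V) = -1*36 = -36)
1/E(-57 - (3*1 + 4)) = 1/(-36) = -1/36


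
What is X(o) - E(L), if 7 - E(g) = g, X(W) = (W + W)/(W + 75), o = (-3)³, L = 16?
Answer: 63/8 ≈ 7.8750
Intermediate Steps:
o = -27
X(W) = 2*W/(75 + W) (X(W) = (2*W)/(75 + W) = 2*W/(75 + W))
E(g) = 7 - g
X(o) - E(L) = 2*(-27)/(75 - 27) - (7 - 1*16) = 2*(-27)/48 - (7 - 16) = 2*(-27)*(1/48) - 1*(-9) = -9/8 + 9 = 63/8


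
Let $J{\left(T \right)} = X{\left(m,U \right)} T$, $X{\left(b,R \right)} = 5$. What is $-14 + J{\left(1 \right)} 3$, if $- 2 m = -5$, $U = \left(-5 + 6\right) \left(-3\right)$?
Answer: $1$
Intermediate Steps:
$U = -3$ ($U = 1 \left(-3\right) = -3$)
$m = \frac{5}{2}$ ($m = \left(- \frac{1}{2}\right) \left(-5\right) = \frac{5}{2} \approx 2.5$)
$J{\left(T \right)} = 5 T$
$-14 + J{\left(1 \right)} 3 = -14 + 5 \cdot 1 \cdot 3 = -14 + 5 \cdot 3 = -14 + 15 = 1$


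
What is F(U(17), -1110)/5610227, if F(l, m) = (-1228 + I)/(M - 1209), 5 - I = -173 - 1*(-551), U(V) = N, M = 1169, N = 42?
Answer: 1601/224409080 ≈ 7.1343e-6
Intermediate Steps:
U(V) = 42
I = -373 (I = 5 - (-173 - 1*(-551)) = 5 - (-173 + 551) = 5 - 1*378 = 5 - 378 = -373)
F(l, m) = 1601/40 (F(l, m) = (-1228 - 373)/(1169 - 1209) = -1601/(-40) = -1601*(-1/40) = 1601/40)
F(U(17), -1110)/5610227 = (1601/40)/5610227 = (1601/40)*(1/5610227) = 1601/224409080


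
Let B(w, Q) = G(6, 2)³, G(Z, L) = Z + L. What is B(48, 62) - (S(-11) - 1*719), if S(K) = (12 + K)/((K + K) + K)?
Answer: 40624/33 ≈ 1231.0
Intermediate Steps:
S(K) = (12 + K)/(3*K) (S(K) = (12 + K)/(2*K + K) = (12 + K)/((3*K)) = (12 + K)*(1/(3*K)) = (12 + K)/(3*K))
G(Z, L) = L + Z
B(w, Q) = 512 (B(w, Q) = (2 + 6)³ = 8³ = 512)
B(48, 62) - (S(-11) - 1*719) = 512 - ((⅓)*(12 - 11)/(-11) - 1*719) = 512 - ((⅓)*(-1/11)*1 - 719) = 512 - (-1/33 - 719) = 512 - 1*(-23728/33) = 512 + 23728/33 = 40624/33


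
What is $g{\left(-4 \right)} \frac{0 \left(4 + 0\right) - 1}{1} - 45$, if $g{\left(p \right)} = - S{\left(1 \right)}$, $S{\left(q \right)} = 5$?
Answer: $-40$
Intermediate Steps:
$g{\left(p \right)} = -5$ ($g{\left(p \right)} = \left(-1\right) 5 = -5$)
$g{\left(-4 \right)} \frac{0 \left(4 + 0\right) - 1}{1} - 45 = - 5 \frac{0 \left(4 + 0\right) - 1}{1} - 45 = - 5 \left(0 \cdot 4 - 1\right) 1 - 45 = - 5 \left(0 - 1\right) 1 - 45 = - 5 \left(\left(-1\right) 1\right) - 45 = \left(-5\right) \left(-1\right) - 45 = 5 - 45 = -40$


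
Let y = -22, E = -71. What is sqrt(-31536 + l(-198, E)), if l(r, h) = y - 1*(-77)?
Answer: I*sqrt(31481) ≈ 177.43*I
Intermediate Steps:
l(r, h) = 55 (l(r, h) = -22 - 1*(-77) = -22 + 77 = 55)
sqrt(-31536 + l(-198, E)) = sqrt(-31536 + 55) = sqrt(-31481) = I*sqrt(31481)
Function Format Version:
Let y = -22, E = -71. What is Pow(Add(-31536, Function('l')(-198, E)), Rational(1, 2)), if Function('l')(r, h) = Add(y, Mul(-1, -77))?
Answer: Mul(I, Pow(31481, Rational(1, 2))) ≈ Mul(177.43, I)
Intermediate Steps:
Function('l')(r, h) = 55 (Function('l')(r, h) = Add(-22, Mul(-1, -77)) = Add(-22, 77) = 55)
Pow(Add(-31536, Function('l')(-198, E)), Rational(1, 2)) = Pow(Add(-31536, 55), Rational(1, 2)) = Pow(-31481, Rational(1, 2)) = Mul(I, Pow(31481, Rational(1, 2)))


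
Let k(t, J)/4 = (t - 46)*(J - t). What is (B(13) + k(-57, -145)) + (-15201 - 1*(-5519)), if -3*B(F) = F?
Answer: 79709/3 ≈ 26570.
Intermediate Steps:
B(F) = -F/3
k(t, J) = 4*(-46 + t)*(J - t) (k(t, J) = 4*((t - 46)*(J - t)) = 4*((-46 + t)*(J - t)) = 4*(-46 + t)*(J - t))
(B(13) + k(-57, -145)) + (-15201 - 1*(-5519)) = (-1/3*13 + (-184*(-145) - 4*(-57)**2 + 184*(-57) + 4*(-145)*(-57))) + (-15201 - 1*(-5519)) = (-13/3 + (26680 - 4*3249 - 10488 + 33060)) + (-15201 + 5519) = (-13/3 + (26680 - 12996 - 10488 + 33060)) - 9682 = (-13/3 + 36256) - 9682 = 108755/3 - 9682 = 79709/3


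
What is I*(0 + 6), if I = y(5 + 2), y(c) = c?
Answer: 42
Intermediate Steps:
I = 7 (I = 5 + 2 = 7)
I*(0 + 6) = 7*(0 + 6) = 7*6 = 42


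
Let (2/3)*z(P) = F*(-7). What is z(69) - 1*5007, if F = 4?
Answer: -5049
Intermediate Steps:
z(P) = -42 (z(P) = 3*(4*(-7))/2 = (3/2)*(-28) = -42)
z(69) - 1*5007 = -42 - 1*5007 = -42 - 5007 = -5049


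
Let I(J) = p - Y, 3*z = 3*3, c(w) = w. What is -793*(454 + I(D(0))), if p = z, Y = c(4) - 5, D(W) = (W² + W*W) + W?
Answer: -363194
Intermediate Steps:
D(W) = W + 2*W² (D(W) = (W² + W²) + W = 2*W² + W = W + 2*W²)
z = 3 (z = (3*3)/3 = (⅓)*9 = 3)
Y = -1 (Y = 4 - 5 = -1)
p = 3
I(J) = 4 (I(J) = 3 - 1*(-1) = 3 + 1 = 4)
-793*(454 + I(D(0))) = -793*(454 + 4) = -793*458 = -363194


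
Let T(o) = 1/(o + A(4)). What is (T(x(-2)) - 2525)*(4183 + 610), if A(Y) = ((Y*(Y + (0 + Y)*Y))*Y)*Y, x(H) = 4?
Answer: -15539380507/1284 ≈ -1.2102e+7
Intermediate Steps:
A(Y) = Y³*(Y + Y²) (A(Y) = ((Y*(Y + Y*Y))*Y)*Y = ((Y*(Y + Y²))*Y)*Y = (Y²*(Y + Y²))*Y = Y³*(Y + Y²))
T(o) = 1/(1280 + o) (T(o) = 1/(o + 4⁴*(1 + 4)) = 1/(o + 256*5) = 1/(o + 1280) = 1/(1280 + o))
(T(x(-2)) - 2525)*(4183 + 610) = (1/(1280 + 4) - 2525)*(4183 + 610) = (1/1284 - 2525)*4793 = -3242099/1284*4793 = -15539380507/1284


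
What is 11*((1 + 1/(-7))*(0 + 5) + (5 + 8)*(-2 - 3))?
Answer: -4675/7 ≈ -667.86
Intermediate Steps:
11*((1 + 1/(-7))*(0 + 5) + (5 + 8)*(-2 - 3)) = 11*((1 - ⅐)*5 + 13*(-5)) = 11*((6/7)*5 - 65) = 11*(30/7 - 65) = 11*(-425/7) = -4675/7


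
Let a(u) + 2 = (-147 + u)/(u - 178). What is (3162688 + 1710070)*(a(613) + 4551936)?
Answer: 9648507944783048/435 ≈ 2.2180e+13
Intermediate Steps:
a(u) = -2 + (-147 + u)/(-178 + u) (a(u) = -2 + (-147 + u)/(u - 178) = -2 + (-147 + u)/(-178 + u))
(3162688 + 1710070)*(a(613) + 4551936) = (3162688 + 1710070)*((209 - 1*613)/(-178 + 613) + 4551936) = 4872758*((209 - 613)/435 + 4551936) = 4872758*((1/435)*(-404) + 4551936) = 4872758*(-404/435 + 4551936) = 4872758*(1980091756/435) = 9648507944783048/435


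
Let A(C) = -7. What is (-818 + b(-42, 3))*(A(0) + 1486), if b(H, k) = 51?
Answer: -1134393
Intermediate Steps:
(-818 + b(-42, 3))*(A(0) + 1486) = (-818 + 51)*(-7 + 1486) = -767*1479 = -1134393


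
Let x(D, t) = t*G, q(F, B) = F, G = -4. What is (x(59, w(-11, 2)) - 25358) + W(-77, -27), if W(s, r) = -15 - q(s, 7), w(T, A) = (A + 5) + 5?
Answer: -25344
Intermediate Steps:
w(T, A) = 10 + A (w(T, A) = (5 + A) + 5 = 10 + A)
W(s, r) = -15 - s
x(D, t) = -4*t (x(D, t) = t*(-4) = -4*t)
(x(59, w(-11, 2)) - 25358) + W(-77, -27) = (-4*(10 + 2) - 25358) + (-15 - 1*(-77)) = (-4*12 - 25358) + (-15 + 77) = (-48 - 25358) + 62 = -25406 + 62 = -25344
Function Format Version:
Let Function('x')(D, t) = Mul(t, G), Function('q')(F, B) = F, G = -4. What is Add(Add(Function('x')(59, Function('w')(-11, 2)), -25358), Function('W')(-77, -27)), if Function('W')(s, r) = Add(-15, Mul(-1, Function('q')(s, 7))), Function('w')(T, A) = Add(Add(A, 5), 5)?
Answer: -25344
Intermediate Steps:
Function('w')(T, A) = Add(10, A) (Function('w')(T, A) = Add(Add(5, A), 5) = Add(10, A))
Function('W')(s, r) = Add(-15, Mul(-1, s))
Function('x')(D, t) = Mul(-4, t) (Function('x')(D, t) = Mul(t, -4) = Mul(-4, t))
Add(Add(Function('x')(59, Function('w')(-11, 2)), -25358), Function('W')(-77, -27)) = Add(Add(Mul(-4, Add(10, 2)), -25358), Add(-15, Mul(-1, -77))) = Add(Add(Mul(-4, 12), -25358), Add(-15, 77)) = Add(Add(-48, -25358), 62) = Add(-25406, 62) = -25344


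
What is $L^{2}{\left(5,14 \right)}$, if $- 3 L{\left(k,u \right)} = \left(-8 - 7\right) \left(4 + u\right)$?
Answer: $8100$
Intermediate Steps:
$L{\left(k,u \right)} = 20 + 5 u$ ($L{\left(k,u \right)} = - \frac{\left(-8 - 7\right) \left(4 + u\right)}{3} = - \frac{\left(-15\right) \left(4 + u\right)}{3} = - \frac{-60 - 15 u}{3} = 20 + 5 u$)
$L^{2}{\left(5,14 \right)} = \left(20 + 5 \cdot 14\right)^{2} = \left(20 + 70\right)^{2} = 90^{2} = 8100$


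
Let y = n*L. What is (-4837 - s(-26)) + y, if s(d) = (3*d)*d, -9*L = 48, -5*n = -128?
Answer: -105023/15 ≈ -7001.5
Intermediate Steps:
n = 128/5 (n = -⅕*(-128) = 128/5 ≈ 25.600)
L = -16/3 (L = -⅑*48 = -16/3 ≈ -5.3333)
s(d) = 3*d²
y = -2048/15 (y = (128/5)*(-16/3) = -2048/15 ≈ -136.53)
(-4837 - s(-26)) + y = (-4837 - 3*(-26)²) - 2048/15 = (-4837 - 3*676) - 2048/15 = (-4837 - 1*2028) - 2048/15 = (-4837 - 2028) - 2048/15 = -6865 - 2048/15 = -105023/15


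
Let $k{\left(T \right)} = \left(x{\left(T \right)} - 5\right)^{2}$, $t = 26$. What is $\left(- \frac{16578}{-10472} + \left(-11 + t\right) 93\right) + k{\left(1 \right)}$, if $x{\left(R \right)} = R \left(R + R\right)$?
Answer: $\frac{7359633}{5236} \approx 1405.6$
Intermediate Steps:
$x{\left(R \right)} = 2 R^{2}$ ($x{\left(R \right)} = R 2 R = 2 R^{2}$)
$k{\left(T \right)} = \left(-5 + 2 T^{2}\right)^{2}$ ($k{\left(T \right)} = \left(2 T^{2} - 5\right)^{2} = \left(-5 + 2 T^{2}\right)^{2}$)
$\left(- \frac{16578}{-10472} + \left(-11 + t\right) 93\right) + k{\left(1 \right)} = \left(- \frac{16578}{-10472} + \left(-11 + 26\right) 93\right) + \left(-5 + 2 \cdot 1^{2}\right)^{2} = \left(\left(-16578\right) \left(- \frac{1}{10472}\right) + 15 \cdot 93\right) + \left(-5 + 2 \cdot 1\right)^{2} = \left(\frac{8289}{5236} + 1395\right) + \left(-5 + 2\right)^{2} = \frac{7312509}{5236} + \left(-3\right)^{2} = \frac{7312509}{5236} + 9 = \frac{7359633}{5236}$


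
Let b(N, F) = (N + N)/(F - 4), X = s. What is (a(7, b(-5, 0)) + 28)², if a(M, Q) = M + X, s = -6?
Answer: 841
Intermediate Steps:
X = -6
b(N, F) = 2*N/(-4 + F) (b(N, F) = (2*N)/(-4 + F) = 2*N/(-4 + F))
a(M, Q) = -6 + M (a(M, Q) = M - 6 = -6 + M)
(a(7, b(-5, 0)) + 28)² = ((-6 + 7) + 28)² = (1 + 28)² = 29² = 841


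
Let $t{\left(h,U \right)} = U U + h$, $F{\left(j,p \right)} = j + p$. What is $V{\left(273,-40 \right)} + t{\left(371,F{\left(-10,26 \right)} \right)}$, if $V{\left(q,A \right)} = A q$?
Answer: $-10293$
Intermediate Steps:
$t{\left(h,U \right)} = h + U^{2}$ ($t{\left(h,U \right)} = U^{2} + h = h + U^{2}$)
$V{\left(273,-40 \right)} + t{\left(371,F{\left(-10,26 \right)} \right)} = \left(-40\right) 273 + \left(371 + \left(-10 + 26\right)^{2}\right) = -10920 + \left(371 + 16^{2}\right) = -10920 + \left(371 + 256\right) = -10920 + 627 = -10293$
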